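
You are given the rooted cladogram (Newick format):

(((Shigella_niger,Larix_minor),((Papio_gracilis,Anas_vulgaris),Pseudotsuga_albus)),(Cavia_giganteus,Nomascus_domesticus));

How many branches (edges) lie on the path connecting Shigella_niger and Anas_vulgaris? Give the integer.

The MRCA of Shigella_niger and Anas_vulgaris is the node subtending ((Shigella_niger,Larix_minor),((Papio_gracilis,Anas_vulgaris),Pseudotsuga_albus)).
From Shigella_niger up to that node: 2 branches. From Anas_vulgaris up to the same node: 3 branches. Total: 2 + 3 = 5.

5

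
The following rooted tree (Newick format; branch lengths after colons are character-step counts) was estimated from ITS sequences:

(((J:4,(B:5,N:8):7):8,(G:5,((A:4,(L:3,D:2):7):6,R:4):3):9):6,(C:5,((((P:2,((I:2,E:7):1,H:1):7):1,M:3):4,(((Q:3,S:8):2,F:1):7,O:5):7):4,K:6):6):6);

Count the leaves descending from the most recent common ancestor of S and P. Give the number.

9

The MRCA of S and P is the node subtending (((P,((I,E),H)),M),(((Q,S),F),O)).
That clade contains 9 terminal taxa: E, F, H, I, M, O, P, Q, S.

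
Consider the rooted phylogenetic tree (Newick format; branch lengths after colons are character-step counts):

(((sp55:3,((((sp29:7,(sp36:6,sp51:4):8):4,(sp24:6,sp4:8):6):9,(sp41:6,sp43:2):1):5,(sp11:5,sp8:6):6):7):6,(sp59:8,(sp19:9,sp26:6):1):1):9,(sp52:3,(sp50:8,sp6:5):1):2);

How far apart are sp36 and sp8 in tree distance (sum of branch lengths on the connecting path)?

44

The path runs sp36 → … → MRCA → … → sp8; the MRCA is the node subtending ((((sp29,(sp36,sp51)),(sp24,sp4)),(sp41,sp43)),(sp11,sp8)).
Branch lengths along that path: 6 + 8 + 4 + 9 + 5 + 6 + 6 = 44.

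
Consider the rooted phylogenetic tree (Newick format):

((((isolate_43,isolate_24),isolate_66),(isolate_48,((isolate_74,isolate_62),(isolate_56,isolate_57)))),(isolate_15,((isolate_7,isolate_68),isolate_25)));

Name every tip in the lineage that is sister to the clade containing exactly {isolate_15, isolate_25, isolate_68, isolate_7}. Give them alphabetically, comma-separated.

The clade containing exactly {isolate_15, isolate_25, isolate_68, isolate_7} attaches directly to the root of the tree.
The other lineage descending from that same node — the sister group — is (((isolate_43,isolate_24),isolate_66),(isolate_48,((isolate_74,isolate_62),(isolate_56,isolate_57)))); its 8 tips in alphabetical order are the answer.

isolate_24, isolate_43, isolate_48, isolate_56, isolate_57, isolate_62, isolate_66, isolate_74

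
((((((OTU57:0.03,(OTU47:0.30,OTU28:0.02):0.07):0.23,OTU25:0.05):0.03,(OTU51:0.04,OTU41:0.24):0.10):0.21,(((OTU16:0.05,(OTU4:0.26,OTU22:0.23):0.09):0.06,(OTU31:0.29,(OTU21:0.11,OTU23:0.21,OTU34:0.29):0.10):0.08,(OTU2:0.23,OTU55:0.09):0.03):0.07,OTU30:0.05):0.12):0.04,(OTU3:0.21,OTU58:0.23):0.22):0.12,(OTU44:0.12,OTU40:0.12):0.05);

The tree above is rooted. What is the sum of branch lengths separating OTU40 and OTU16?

0.63

The path runs OTU40 → … → MRCA → … → OTU16; the MRCA is the root of the tree.
Branch lengths along that path: 0.12 + 0.05 + 0.12 + 0.04 + 0.12 + 0.07 + 0.06 + 0.05 = 0.63.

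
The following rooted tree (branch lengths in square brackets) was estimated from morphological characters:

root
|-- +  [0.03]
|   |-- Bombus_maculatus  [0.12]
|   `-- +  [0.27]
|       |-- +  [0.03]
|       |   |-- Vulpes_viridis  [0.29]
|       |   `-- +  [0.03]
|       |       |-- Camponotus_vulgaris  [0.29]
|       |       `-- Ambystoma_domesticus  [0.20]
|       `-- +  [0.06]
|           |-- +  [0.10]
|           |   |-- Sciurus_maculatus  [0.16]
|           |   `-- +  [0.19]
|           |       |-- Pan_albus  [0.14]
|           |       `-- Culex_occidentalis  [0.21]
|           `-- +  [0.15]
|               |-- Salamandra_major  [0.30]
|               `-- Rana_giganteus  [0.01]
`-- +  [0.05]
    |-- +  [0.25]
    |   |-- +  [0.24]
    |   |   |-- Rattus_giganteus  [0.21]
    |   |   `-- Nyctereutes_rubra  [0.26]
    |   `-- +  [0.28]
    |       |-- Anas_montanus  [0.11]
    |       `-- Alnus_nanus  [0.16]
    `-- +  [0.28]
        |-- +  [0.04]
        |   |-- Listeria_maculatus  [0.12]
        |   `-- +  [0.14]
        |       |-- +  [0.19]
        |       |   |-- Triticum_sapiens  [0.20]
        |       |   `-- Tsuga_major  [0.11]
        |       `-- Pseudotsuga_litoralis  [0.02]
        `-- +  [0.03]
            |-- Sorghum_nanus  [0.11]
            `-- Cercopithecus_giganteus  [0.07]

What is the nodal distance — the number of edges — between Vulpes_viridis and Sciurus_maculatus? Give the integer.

5

The MRCA of Vulpes_viridis and Sciurus_maculatus is the node subtending ((Vulpes_viridis,(Camponotus_vulgaris,Ambystoma_domesticus)),((Sciurus_maculatus,(Pan_albus,Culex_occidentalis)),(Salamandra_major,Rana_giganteus))).
From Vulpes_viridis up to that node: 2 branches. From Sciurus_maculatus up to the same node: 3 branches. Total: 2 + 3 = 5.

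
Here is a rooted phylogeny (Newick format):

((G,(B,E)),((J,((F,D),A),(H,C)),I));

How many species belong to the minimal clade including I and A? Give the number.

7

The MRCA of I and A is the node subtending ((J,((F,D),A),(H,C)),I).
That clade contains 7 terminal taxa: A, C, D, F, H, I, J.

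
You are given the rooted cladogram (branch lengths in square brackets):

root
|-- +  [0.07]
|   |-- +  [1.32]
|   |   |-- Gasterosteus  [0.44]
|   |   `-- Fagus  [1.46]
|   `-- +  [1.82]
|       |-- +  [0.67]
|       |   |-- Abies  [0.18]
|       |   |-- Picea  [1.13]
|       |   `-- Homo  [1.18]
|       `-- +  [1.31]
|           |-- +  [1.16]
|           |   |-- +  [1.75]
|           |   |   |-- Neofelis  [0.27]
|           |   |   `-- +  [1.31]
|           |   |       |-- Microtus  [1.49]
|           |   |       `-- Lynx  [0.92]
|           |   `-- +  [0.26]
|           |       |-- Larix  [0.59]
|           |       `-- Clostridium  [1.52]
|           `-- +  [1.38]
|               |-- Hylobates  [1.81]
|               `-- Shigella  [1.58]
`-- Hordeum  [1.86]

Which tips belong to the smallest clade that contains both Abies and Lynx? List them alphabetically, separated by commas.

Tracing Abies: it sits inside (Abies,Picea,Homo).
Tracing Lynx: it sits inside (Microtus,Lynx).
The smallest clade enclosing both is ((Abies,Picea,Homo),(((Neofelis,(Microtus,Lynx)),(Larix,Clostridium)),(Hylobates,Shigella))); the answer is its 10 terminal taxa in alphabetical order.

Abies, Clostridium, Homo, Hylobates, Larix, Lynx, Microtus, Neofelis, Picea, Shigella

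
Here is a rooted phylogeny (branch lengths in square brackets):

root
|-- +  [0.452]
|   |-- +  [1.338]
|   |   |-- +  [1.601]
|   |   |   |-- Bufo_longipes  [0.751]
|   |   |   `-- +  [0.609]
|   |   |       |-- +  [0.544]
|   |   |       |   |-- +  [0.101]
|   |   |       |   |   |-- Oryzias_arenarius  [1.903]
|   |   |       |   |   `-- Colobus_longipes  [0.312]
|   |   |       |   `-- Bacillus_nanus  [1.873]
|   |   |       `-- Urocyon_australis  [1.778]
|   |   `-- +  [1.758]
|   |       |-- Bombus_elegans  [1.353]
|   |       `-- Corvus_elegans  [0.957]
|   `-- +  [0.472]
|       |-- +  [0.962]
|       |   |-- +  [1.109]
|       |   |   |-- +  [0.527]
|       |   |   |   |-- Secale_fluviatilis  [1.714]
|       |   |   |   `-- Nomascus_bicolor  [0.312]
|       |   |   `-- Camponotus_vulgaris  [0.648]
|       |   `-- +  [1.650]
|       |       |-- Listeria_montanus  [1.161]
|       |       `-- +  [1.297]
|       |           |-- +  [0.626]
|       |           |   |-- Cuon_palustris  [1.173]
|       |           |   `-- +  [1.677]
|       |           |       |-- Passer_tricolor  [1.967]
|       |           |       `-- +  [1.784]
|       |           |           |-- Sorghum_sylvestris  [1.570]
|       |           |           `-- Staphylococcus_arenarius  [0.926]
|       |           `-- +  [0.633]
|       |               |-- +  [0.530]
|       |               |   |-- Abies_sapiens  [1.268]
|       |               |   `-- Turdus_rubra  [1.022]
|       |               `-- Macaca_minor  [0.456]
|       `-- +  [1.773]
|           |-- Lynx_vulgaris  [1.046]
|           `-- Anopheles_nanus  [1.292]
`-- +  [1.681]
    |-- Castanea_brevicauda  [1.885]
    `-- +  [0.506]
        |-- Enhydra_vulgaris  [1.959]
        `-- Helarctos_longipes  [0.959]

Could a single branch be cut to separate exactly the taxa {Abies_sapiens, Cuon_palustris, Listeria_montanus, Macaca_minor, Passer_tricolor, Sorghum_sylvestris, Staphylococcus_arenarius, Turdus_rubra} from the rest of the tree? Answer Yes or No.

The most recent common ancestor of these taxa subtends (Listeria_montanus,((Cuon_palustris,(Passer_tricolor,(Sorghum_sylvestris,Staphylococcus_arenarius))),((Abies_sapiens,Turdus_rubra),Macaca_minor))).
That clade has exactly 8 tips — every listed taxon and nothing else — so the group is monophyletic.

Yes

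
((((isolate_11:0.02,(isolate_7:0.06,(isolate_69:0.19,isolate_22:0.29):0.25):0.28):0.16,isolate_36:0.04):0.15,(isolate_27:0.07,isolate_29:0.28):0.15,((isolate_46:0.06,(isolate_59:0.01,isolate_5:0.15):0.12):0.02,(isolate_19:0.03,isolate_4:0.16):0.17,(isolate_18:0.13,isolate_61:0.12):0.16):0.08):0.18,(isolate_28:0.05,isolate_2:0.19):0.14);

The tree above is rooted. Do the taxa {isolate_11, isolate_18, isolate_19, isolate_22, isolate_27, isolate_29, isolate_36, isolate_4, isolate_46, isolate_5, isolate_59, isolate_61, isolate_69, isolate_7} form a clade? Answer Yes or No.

The most recent common ancestor of these taxa subtends (((isolate_11,(isolate_7,(isolate_69,isolate_22))),isolate_36),(isolate_27,isolate_29),((isolate_46,(isolate_59,isolate_5)),(isolate_19,isolate_4),(isolate_18,isolate_61))).
That clade has exactly 14 tips — every listed taxon and nothing else — so the group is monophyletic.

Yes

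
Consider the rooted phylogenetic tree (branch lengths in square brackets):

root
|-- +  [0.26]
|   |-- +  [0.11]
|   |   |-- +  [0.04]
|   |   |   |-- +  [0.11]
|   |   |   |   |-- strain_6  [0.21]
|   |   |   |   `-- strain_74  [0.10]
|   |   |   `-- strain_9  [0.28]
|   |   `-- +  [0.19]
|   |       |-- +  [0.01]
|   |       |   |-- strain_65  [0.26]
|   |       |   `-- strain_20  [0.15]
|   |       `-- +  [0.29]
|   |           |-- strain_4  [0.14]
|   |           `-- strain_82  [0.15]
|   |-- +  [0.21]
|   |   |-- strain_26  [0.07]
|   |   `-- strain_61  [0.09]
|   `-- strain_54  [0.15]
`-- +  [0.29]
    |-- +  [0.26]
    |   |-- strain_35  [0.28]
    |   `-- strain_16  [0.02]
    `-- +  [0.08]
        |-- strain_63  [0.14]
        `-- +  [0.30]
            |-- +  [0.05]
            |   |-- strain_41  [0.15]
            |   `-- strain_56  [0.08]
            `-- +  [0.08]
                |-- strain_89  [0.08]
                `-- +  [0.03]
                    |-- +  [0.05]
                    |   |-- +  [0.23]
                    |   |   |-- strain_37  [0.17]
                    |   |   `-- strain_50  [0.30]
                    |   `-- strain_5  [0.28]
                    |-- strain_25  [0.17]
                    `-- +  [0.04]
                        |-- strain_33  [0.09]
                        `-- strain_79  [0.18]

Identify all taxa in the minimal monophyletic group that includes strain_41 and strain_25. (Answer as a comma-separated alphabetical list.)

Tracing strain_41: it sits inside (strain_41,strain_56).
Tracing strain_25: it sits inside (((strain_37,strain_50),strain_5),strain_25,(strain_33,strain_79)).
The smallest clade enclosing both is ((strain_41,strain_56),(strain_89,(((strain_37,strain_50),strain_5),strain_25,(strain_33,strain_79)))); the answer is its 9 terminal taxa in alphabetical order.

strain_25, strain_33, strain_37, strain_41, strain_5, strain_50, strain_56, strain_79, strain_89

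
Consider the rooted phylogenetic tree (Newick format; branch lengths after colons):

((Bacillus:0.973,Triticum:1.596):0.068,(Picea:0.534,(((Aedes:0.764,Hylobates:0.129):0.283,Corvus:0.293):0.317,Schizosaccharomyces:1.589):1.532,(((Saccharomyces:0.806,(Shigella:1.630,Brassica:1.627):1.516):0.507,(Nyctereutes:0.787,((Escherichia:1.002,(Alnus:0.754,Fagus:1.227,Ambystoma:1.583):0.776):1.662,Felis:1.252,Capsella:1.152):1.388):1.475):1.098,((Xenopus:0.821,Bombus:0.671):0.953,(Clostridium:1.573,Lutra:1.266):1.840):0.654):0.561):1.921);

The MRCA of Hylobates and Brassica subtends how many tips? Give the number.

19

The MRCA of Hylobates and Brassica is the node subtending (Picea,(((Aedes,Hylobates),Corvus),Schizosaccharomyces),(((Saccharomyces,(Shigella,Brassica)),(Nyctereutes,((Escherichia,(Alnus,Fagus,Ambystoma)),Felis,Capsella))),((Xenopus,Bombus),(Clostridium,Lutra)))).
That clade contains 19 terminal taxa: Aedes, Alnus, Ambystoma, Bombus, Brassica, Capsella, Clostridium, Corvus, Escherichia, Fagus, Felis, Hylobates, Lutra, Nyctereutes, Picea, Saccharomyces, Schizosaccharomyces, Shigella, Xenopus.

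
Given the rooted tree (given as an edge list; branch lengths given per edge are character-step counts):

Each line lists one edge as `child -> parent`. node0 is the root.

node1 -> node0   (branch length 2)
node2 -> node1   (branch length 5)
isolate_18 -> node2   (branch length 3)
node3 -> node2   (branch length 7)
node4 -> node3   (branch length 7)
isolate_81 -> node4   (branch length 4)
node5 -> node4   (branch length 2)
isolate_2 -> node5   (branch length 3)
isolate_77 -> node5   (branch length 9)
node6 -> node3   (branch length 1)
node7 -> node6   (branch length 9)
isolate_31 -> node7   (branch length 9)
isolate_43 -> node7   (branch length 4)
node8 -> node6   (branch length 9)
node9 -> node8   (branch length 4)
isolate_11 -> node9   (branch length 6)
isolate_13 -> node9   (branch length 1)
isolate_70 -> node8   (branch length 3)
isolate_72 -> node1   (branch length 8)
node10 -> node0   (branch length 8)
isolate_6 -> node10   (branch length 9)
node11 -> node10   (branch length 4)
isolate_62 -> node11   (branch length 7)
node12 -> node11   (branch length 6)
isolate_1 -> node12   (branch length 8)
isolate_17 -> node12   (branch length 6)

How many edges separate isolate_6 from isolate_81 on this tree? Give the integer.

7

The MRCA of isolate_6 and isolate_81 is the root of the tree.
From isolate_6 up to that node: 2 branches. From isolate_81 up to the same node: 5 branches. Total: 2 + 5 = 7.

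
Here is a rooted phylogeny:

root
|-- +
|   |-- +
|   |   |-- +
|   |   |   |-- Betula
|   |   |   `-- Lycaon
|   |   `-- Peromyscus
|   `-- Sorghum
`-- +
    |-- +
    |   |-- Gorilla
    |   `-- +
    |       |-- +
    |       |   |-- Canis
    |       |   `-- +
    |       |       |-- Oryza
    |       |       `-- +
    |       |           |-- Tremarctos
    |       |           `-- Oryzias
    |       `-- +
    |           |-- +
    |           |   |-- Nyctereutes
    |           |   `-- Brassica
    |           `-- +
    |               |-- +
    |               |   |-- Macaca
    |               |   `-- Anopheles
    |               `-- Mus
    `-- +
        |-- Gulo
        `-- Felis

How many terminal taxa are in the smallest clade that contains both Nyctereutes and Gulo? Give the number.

12

The MRCA of Nyctereutes and Gulo is the node subtending ((Gorilla,((Canis,(Oryza,(Tremarctos,Oryzias))),((Nyctereutes,Brassica),((Macaca,Anopheles),Mus)))),(Gulo,Felis)).
That clade contains 12 terminal taxa: Anopheles, Brassica, Canis, Felis, Gorilla, Gulo, Macaca, Mus, Nyctereutes, Oryza, Oryzias, Tremarctos.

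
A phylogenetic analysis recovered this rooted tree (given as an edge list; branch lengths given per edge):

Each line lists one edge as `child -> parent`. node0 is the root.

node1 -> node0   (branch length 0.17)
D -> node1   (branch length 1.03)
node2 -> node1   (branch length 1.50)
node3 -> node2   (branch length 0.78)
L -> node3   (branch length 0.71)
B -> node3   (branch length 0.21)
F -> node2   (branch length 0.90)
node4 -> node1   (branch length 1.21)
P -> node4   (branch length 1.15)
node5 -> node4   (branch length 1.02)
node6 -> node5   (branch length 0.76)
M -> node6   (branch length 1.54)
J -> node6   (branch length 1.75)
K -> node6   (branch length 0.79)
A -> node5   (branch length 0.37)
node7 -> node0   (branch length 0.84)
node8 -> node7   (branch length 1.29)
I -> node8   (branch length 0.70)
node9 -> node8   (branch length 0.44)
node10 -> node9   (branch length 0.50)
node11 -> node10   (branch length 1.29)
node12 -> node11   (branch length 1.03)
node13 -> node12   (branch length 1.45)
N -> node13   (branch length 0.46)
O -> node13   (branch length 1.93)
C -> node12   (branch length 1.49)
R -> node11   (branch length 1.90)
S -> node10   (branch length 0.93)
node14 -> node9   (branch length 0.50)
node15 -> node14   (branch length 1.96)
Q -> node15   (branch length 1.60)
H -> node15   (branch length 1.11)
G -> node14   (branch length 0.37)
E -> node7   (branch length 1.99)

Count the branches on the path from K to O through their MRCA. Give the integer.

13

The MRCA of K and O is the root of the tree.
From K up to that node: 5 branches. From O up to the same node: 8 branches. Total: 5 + 8 = 13.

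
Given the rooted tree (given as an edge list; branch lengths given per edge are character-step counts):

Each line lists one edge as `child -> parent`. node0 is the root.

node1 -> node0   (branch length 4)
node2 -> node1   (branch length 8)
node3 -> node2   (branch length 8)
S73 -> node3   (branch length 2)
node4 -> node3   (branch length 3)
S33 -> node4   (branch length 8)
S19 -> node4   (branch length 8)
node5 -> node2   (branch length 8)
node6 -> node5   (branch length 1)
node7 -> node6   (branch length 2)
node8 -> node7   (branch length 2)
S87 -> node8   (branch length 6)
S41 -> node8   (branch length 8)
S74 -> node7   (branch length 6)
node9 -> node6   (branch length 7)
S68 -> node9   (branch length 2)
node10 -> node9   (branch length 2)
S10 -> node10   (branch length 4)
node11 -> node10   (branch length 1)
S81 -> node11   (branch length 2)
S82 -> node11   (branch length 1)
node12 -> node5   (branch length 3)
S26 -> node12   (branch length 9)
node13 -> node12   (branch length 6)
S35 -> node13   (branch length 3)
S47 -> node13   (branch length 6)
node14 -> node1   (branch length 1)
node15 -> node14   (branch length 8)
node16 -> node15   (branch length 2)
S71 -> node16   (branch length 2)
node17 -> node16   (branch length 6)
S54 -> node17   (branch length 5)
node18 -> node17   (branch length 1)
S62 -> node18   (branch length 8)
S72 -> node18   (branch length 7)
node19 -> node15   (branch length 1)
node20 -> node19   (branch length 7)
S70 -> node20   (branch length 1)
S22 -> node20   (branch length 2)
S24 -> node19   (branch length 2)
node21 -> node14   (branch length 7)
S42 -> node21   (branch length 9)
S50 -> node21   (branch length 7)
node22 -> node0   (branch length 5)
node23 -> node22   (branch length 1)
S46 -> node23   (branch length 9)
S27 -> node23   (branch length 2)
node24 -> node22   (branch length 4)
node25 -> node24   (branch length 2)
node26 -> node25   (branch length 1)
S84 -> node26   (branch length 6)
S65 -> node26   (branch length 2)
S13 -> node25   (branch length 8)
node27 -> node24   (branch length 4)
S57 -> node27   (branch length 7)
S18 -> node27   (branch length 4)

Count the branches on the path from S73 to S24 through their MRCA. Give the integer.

7

The MRCA of S73 and S24 is the node subtending (((S73,(S33,S19)),((((S87,S41),S74),(S68,(S10,(S81,S82)))),(S26,(S35,S47)))),(((S71,(S54,(S62,S72))),((S70,S22),S24)),(S42,S50))).
From S73 up to that node: 3 branches. From S24 up to the same node: 4 branches. Total: 3 + 4 = 7.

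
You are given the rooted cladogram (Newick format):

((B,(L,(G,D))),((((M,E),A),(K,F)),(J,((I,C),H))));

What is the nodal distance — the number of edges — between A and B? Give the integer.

The MRCA of A and B is the root of the tree.
From A up to that node: 4 branches. From B up to the same node: 2 branches. Total: 4 + 2 = 6.

6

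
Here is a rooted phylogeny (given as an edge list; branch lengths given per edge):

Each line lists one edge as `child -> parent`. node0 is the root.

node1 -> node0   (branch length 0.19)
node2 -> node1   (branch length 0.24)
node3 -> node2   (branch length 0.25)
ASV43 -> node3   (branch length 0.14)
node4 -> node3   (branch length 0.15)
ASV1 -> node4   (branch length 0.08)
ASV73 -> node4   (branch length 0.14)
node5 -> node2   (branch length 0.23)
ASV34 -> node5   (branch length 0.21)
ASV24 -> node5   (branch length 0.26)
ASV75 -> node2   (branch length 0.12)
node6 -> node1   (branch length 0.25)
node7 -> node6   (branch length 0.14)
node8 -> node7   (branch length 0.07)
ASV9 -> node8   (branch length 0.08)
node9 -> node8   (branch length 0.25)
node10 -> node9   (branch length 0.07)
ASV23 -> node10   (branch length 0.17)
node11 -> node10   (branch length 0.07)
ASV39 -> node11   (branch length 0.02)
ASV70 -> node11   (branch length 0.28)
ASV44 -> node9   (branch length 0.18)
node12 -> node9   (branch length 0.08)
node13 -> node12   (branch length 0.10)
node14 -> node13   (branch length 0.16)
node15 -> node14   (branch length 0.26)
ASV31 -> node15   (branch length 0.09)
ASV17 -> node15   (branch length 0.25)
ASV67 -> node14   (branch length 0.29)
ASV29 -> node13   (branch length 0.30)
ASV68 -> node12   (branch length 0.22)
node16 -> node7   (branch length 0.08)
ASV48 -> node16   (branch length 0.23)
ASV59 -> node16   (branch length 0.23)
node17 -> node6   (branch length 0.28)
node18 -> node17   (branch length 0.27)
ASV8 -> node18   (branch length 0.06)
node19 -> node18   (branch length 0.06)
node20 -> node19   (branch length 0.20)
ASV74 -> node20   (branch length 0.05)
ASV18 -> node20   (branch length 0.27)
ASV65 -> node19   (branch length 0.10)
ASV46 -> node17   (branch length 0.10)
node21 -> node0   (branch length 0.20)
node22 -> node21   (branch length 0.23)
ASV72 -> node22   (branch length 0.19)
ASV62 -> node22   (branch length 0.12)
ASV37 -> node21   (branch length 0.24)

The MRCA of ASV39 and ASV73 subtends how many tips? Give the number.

23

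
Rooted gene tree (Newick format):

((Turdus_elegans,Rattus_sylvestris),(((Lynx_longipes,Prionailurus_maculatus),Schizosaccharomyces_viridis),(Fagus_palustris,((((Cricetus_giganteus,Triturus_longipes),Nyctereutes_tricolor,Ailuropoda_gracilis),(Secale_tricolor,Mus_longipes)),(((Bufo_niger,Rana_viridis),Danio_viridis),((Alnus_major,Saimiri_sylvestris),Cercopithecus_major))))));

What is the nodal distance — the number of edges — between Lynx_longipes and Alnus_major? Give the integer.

9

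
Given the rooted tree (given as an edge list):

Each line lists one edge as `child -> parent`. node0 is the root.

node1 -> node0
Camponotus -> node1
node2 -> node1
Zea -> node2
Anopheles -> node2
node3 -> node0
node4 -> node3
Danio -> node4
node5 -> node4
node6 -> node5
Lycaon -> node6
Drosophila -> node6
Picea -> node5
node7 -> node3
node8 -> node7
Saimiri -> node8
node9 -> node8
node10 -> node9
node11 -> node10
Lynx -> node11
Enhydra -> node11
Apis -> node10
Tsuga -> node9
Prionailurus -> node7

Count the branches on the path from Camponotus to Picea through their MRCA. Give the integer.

6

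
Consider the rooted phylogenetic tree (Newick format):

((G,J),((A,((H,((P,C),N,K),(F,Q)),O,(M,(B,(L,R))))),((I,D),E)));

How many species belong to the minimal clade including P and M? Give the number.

12

The MRCA of P and M is the node subtending ((H,((P,C),N,K),(F,Q)),O,(M,(B,(L,R)))).
That clade contains 12 terminal taxa: B, C, F, H, K, L, M, N, O, P, Q, R.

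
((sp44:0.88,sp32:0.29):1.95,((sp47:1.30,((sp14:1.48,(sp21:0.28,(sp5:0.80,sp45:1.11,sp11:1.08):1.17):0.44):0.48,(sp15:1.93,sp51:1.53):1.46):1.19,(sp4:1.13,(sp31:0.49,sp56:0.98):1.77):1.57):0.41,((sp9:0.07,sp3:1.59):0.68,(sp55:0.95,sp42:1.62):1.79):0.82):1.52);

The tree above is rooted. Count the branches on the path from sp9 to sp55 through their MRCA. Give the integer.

4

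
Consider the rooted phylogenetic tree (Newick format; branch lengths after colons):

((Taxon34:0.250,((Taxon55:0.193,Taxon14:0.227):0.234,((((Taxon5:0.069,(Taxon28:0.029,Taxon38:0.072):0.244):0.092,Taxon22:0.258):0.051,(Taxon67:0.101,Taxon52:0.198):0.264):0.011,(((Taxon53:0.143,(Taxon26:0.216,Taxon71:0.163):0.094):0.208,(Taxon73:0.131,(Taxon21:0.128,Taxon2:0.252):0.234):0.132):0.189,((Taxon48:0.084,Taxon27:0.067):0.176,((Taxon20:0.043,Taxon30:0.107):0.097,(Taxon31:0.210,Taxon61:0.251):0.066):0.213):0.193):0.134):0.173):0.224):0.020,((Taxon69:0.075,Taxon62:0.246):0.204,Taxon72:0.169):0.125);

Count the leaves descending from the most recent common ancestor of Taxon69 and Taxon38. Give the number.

24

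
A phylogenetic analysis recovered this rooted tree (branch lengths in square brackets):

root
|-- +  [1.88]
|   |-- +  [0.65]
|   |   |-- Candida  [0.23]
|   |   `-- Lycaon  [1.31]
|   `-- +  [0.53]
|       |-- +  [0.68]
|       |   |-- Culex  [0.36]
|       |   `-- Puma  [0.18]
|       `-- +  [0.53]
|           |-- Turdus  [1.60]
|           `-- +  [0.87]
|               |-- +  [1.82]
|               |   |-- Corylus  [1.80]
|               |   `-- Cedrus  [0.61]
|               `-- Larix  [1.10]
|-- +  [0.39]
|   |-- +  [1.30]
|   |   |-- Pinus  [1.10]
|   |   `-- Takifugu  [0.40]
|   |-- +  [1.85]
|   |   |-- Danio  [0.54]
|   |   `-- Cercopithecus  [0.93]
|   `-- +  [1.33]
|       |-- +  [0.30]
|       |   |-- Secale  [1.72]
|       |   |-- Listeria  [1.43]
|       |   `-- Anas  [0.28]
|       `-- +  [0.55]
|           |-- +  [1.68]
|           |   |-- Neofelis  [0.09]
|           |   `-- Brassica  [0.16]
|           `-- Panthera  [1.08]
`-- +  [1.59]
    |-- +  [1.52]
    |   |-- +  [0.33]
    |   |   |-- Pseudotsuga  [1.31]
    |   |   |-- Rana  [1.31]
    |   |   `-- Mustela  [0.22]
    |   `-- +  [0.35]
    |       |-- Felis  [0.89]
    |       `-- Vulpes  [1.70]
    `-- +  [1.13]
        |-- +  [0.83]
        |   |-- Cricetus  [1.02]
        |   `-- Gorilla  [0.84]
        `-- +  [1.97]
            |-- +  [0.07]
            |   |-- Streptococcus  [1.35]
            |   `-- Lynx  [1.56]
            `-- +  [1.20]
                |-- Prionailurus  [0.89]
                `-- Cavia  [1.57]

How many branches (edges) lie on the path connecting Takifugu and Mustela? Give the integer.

The MRCA of Takifugu and Mustela is the root of the tree.
From Takifugu up to that node: 3 branches. From Mustela up to the same node: 4 branches. Total: 3 + 4 = 7.

7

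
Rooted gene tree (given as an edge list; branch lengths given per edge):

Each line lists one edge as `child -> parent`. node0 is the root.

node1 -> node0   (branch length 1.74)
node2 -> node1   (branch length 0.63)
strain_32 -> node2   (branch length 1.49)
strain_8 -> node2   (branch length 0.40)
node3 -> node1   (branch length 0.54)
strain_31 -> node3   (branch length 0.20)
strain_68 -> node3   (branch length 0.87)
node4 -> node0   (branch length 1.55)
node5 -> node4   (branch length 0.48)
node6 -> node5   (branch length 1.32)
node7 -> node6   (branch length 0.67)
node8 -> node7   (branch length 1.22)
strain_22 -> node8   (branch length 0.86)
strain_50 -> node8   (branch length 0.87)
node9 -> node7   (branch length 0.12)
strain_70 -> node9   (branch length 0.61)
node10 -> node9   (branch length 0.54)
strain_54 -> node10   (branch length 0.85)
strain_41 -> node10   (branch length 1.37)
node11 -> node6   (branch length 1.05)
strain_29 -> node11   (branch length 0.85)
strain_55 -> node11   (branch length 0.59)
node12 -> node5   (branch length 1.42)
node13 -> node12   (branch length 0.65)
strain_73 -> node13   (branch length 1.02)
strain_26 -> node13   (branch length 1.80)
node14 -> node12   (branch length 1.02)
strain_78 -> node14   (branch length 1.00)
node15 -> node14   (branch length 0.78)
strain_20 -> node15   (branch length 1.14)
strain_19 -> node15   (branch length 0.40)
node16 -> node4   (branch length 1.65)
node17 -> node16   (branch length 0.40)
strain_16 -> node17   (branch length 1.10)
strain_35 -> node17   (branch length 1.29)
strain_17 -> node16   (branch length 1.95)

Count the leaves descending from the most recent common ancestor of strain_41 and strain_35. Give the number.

The MRCA of strain_41 and strain_35 is the node subtending (((((strain_22,strain_50),(strain_70,(strain_54,strain_41))),(strain_29,strain_55)),((strain_73,strain_26),(strain_78,(strain_20,strain_19)))),((strain_16,strain_35),strain_17)).
That clade contains 15 terminal taxa: strain_16, strain_17, strain_19, strain_20, strain_22, strain_26, strain_29, strain_35, strain_41, strain_50, strain_54, strain_55, strain_70, strain_73, strain_78.

15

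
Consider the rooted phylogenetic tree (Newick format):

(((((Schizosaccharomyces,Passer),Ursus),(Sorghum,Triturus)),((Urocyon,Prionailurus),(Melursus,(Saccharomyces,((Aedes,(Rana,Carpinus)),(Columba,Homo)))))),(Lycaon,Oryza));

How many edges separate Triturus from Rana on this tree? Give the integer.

10

The MRCA of Triturus and Rana is the node subtending ((((Schizosaccharomyces,Passer),Ursus),(Sorghum,Triturus)),((Urocyon,Prionailurus),(Melursus,(Saccharomyces,((Aedes,(Rana,Carpinus)),(Columba,Homo)))))).
From Triturus up to that node: 3 branches. From Rana up to the same node: 7 branches. Total: 3 + 7 = 10.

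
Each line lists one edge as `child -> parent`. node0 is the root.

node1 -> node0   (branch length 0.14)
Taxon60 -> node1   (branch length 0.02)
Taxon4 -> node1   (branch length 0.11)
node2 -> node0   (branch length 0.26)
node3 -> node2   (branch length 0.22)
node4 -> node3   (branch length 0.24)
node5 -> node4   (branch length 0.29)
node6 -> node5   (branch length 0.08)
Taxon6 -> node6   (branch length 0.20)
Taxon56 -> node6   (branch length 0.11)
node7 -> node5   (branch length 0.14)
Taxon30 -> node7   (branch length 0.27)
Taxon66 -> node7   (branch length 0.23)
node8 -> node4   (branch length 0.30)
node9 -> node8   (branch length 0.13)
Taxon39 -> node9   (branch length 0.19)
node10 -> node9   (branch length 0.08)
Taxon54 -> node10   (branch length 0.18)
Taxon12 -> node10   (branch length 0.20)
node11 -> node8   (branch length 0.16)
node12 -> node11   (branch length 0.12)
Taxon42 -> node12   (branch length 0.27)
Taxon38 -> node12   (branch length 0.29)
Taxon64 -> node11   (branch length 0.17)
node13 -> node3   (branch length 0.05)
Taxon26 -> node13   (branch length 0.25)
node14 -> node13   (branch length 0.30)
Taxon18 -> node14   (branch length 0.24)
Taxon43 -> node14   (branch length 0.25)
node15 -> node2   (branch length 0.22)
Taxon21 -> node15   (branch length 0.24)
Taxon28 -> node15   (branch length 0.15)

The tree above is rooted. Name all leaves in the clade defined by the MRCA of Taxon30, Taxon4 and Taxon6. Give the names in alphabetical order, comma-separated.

Taxon12, Taxon18, Taxon21, Taxon26, Taxon28, Taxon30, Taxon38, Taxon39, Taxon4, Taxon42, Taxon43, Taxon54, Taxon56, Taxon6, Taxon60, Taxon64, Taxon66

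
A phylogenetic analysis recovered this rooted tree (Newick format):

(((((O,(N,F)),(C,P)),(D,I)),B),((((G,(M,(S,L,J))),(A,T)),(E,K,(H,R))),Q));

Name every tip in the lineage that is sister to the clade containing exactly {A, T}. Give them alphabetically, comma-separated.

G, J, L, M, S

The clade containing exactly {A, T} attaches to the tree at the node subtending ((G,(M,(S,L,J))),(A,T)).
The other lineage descending from that same node — the sister group — is (G,(M,(S,L,J))); its 5 tips in alphabetical order are the answer.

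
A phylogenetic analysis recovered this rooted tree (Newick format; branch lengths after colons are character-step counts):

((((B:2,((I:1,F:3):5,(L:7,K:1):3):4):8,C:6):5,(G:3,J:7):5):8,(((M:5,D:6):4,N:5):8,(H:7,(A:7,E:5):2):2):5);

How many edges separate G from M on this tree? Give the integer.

The MRCA of G and M is the root of the tree.
From G up to that node: 3 branches. From M up to the same node: 4 branches. Total: 3 + 4 = 7.

7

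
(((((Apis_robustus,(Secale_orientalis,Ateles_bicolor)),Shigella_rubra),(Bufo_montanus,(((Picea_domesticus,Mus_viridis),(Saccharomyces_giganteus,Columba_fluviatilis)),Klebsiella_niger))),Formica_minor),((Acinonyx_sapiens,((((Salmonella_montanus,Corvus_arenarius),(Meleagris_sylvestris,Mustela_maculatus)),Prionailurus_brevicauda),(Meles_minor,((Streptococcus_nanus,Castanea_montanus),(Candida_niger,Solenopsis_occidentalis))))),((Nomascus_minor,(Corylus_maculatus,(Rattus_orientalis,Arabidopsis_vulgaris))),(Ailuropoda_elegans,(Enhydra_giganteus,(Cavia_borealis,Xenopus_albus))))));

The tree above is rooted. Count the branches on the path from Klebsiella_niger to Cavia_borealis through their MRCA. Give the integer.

11

The MRCA of Klebsiella_niger and Cavia_borealis is the root of the tree.
From Klebsiella_niger up to that node: 5 branches. From Cavia_borealis up to the same node: 6 branches. Total: 5 + 6 = 11.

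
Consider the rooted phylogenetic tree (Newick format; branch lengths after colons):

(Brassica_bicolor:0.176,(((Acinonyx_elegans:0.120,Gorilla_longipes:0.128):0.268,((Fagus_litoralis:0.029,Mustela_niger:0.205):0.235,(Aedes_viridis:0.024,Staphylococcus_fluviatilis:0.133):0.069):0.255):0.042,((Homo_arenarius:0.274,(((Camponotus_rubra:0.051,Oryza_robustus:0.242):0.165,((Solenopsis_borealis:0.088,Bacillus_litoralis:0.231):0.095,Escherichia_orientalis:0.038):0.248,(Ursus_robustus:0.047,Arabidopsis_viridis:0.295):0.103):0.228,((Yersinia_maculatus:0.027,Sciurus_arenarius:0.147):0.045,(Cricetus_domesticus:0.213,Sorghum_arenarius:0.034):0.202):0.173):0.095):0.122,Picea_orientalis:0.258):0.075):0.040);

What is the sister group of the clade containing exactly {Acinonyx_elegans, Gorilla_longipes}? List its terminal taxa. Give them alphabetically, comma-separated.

Aedes_viridis, Fagus_litoralis, Mustela_niger, Staphylococcus_fluviatilis

The clade containing exactly {Acinonyx_elegans, Gorilla_longipes} attaches to the tree at the node subtending ((Acinonyx_elegans,Gorilla_longipes),((Fagus_litoralis,Mustela_niger),(Aedes_viridis,Staphylococcus_fluviatilis))).
The other lineage descending from that same node — the sister group — is ((Fagus_litoralis,Mustela_niger),(Aedes_viridis,Staphylococcus_fluviatilis)); its 4 tips in alphabetical order are the answer.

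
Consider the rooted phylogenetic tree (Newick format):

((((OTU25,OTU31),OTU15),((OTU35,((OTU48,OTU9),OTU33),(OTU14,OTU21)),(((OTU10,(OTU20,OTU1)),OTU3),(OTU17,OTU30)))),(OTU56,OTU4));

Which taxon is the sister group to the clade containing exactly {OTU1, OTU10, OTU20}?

OTU3

The clade containing exactly {OTU1, OTU10, OTU20} attaches to the tree at the node subtending ((OTU10,(OTU20,OTU1)),OTU3).
The other lineage descending from that same node — the sister group — is the single tip OTU3.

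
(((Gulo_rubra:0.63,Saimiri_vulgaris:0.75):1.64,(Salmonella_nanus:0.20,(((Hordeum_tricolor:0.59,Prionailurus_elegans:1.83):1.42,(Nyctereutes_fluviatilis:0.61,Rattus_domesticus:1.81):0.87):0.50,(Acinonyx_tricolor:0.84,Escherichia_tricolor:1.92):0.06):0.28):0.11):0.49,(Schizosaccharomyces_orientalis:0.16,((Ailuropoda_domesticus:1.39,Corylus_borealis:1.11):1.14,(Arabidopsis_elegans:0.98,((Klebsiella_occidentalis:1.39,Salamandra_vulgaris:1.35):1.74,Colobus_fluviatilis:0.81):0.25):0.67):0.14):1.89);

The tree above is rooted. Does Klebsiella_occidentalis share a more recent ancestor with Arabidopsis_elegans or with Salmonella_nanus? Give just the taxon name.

The MRCA of Klebsiella_occidentalis and Arabidopsis_elegans subtends (Arabidopsis_elegans,((Klebsiella_occidentalis,Salamandra_vulgaris),Colobus_fluviatilis)) (4 taxa).
The MRCA of Klebsiella_occidentalis and Salmonella_nanus is the root, subtending the entire tree (16 taxa).
The first is nested inside the second, so Klebsiella_occidentalis shares a more recent common ancestor with Arabidopsis_elegans.

Arabidopsis_elegans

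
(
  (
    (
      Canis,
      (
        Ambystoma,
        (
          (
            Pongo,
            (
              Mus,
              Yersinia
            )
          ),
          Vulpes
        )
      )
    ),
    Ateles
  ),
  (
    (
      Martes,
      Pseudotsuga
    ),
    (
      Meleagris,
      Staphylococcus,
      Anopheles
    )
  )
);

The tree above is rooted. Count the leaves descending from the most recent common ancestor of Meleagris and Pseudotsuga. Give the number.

5

The MRCA of Meleagris and Pseudotsuga is the node subtending ((Martes,Pseudotsuga),(Meleagris,Staphylococcus,Anopheles)).
That clade contains 5 terminal taxa: Anopheles, Martes, Meleagris, Pseudotsuga, Staphylococcus.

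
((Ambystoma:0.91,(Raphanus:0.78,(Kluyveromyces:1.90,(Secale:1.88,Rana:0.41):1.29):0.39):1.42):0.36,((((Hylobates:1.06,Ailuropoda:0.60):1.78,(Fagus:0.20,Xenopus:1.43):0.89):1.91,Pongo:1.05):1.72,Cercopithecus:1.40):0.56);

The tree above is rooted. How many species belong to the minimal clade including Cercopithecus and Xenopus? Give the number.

The MRCA of Cercopithecus and Xenopus is the node subtending ((((Hylobates,Ailuropoda),(Fagus,Xenopus)),Pongo),Cercopithecus).
That clade contains 6 terminal taxa: Ailuropoda, Cercopithecus, Fagus, Hylobates, Pongo, Xenopus.

6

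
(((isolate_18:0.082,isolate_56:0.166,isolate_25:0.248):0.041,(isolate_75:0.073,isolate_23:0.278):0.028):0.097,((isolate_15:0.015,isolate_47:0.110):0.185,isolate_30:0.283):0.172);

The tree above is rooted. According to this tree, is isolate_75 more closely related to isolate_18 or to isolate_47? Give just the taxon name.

isolate_18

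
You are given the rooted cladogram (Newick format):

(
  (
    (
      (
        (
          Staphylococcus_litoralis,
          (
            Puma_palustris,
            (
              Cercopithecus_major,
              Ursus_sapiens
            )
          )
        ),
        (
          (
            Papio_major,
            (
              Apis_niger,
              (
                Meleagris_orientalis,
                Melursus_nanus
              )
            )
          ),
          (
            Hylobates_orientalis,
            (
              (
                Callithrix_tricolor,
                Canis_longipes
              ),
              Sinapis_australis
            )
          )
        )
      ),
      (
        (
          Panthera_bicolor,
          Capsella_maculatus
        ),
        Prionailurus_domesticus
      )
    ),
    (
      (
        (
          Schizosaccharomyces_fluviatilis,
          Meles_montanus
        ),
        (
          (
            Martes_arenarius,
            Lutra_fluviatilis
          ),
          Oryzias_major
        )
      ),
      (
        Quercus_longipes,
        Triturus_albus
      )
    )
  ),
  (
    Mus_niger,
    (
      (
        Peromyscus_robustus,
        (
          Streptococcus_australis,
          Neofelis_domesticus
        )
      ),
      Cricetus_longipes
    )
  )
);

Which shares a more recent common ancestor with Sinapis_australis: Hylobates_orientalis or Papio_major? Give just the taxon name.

The MRCA of Sinapis_australis and Hylobates_orientalis subtends (Hylobates_orientalis,((Callithrix_tricolor,Canis_longipes),Sinapis_australis)) (4 taxa).
The MRCA of Sinapis_australis and Papio_major subtends ((Papio_major,(Apis_niger,(Meleagris_orientalis,Melursus_nanus))),(Hylobates_orientalis,((Callithrix_tricolor,Canis_longipes),Sinapis_australis))) (8 taxa).
The first is nested inside the second, so Sinapis_australis shares a more recent common ancestor with Hylobates_orientalis.

Hylobates_orientalis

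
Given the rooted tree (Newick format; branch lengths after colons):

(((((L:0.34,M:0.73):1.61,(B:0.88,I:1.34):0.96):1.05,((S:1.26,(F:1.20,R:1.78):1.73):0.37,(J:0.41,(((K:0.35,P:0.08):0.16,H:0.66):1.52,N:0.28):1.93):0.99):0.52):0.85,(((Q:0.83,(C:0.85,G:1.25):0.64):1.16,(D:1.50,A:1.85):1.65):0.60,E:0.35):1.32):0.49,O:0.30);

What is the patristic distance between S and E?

4.67

The path runs S → … → MRCA → … → E; the MRCA is the node subtending ((((L,M),(B,I)),((S,(F,R)),(J,(((K,P),H),N)))),(((Q,(C,G)),(D,A)),E)).
Branch lengths along that path: 1.26 + 0.37 + 0.52 + 0.85 + 1.32 + 0.35 = 4.67.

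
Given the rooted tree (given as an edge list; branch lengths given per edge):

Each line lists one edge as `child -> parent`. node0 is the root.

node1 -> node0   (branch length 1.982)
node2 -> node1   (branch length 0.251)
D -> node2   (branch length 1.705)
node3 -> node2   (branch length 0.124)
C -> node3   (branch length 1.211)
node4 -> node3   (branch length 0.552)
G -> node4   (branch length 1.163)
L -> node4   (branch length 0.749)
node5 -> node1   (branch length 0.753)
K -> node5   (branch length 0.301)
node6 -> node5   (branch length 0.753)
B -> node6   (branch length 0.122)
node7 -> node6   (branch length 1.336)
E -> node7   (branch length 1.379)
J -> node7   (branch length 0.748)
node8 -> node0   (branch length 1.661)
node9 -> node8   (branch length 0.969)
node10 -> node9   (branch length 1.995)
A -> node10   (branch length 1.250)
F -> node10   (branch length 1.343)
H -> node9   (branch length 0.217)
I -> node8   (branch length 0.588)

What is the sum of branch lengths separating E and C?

The path runs E → … → MRCA → … → C; the MRCA is the node subtending ((D,(C,(G,L))),(K,(B,(E,J)))).
Branch lengths along that path: 1.379 + 1.336 + 0.753 + 0.753 + 0.251 + 0.124 + 1.211 = 5.807.

5.807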